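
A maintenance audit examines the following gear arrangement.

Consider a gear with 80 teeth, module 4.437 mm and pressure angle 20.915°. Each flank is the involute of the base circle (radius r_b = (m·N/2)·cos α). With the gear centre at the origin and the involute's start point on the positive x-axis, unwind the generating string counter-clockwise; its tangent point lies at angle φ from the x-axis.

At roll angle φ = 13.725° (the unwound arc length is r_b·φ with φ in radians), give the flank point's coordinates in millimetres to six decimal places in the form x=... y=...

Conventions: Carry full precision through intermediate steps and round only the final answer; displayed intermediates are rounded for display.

single-mesh involute tooth geometry (80T wheel at module 4.437)
pitch radius r_p = m·N/2 = 4.437·80/2 = 177.480000
base radius r_b = r_p·cos α = 177.480000·cos 20.915° = 165.786029
roll angle φ = 13.725° = 0.23954644 rad
x = r_b·(cos φ + φ·sin φ) = 170.474618
y = r_b·(sin φ − φ·cos φ) = 0.755269

x=170.474618 y=0.755269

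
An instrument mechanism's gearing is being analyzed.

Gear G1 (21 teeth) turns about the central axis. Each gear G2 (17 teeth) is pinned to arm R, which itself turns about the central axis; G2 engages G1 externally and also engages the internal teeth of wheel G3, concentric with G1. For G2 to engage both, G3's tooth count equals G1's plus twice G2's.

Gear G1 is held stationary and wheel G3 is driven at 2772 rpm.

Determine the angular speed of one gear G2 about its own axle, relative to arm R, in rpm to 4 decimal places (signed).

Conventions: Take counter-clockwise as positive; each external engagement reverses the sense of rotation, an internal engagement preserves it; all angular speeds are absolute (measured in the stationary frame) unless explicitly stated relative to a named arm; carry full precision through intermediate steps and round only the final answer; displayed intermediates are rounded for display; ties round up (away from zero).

topology: planetary set — G1 21T / G2 17T / G3 55T, arm = carrier (Willis)
normalise by the input: solve with ω_ring = 1, then scale by 2772 rpm
ring teeth: 21 + 2·17 = 55
21(ω_sun−ω_arm) = −55(ω_ring−ω_arm),  ω_sun = 0, ω_ring = 1
21(0−ω_arm) = −55(1−ω_arm)  ⇒  76·ω_arm = 55  ⇒  ω_arm = 55/76
sun–planet mesh: 21·(0−55/76) = −17·(ω_p−ω_arm)  ⇒  ω_p−ω_arm = 1155/1292
scale: ω_p−ω_arm = 1155/1292 × 2772 rpm = +2478.0650 rpm

+2478.0650 rpm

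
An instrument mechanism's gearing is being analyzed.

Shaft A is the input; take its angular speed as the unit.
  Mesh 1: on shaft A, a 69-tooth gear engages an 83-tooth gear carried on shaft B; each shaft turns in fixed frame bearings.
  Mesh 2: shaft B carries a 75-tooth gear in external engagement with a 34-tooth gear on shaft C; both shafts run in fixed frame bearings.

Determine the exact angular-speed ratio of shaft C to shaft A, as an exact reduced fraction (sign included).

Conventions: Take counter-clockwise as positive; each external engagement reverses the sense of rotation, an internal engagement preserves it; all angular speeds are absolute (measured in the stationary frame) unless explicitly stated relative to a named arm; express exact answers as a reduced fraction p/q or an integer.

class = fixed-axis compound train [2 meshes; 2 ratios multiply, 2 sense flips]
mesh 1 [69T→83T]: running ratio 69/83, sense −
mesh 2 [75T→34T]: running ratio 5175/2822, sense +
ω_out/ω_in = 5175/2822

5175/2822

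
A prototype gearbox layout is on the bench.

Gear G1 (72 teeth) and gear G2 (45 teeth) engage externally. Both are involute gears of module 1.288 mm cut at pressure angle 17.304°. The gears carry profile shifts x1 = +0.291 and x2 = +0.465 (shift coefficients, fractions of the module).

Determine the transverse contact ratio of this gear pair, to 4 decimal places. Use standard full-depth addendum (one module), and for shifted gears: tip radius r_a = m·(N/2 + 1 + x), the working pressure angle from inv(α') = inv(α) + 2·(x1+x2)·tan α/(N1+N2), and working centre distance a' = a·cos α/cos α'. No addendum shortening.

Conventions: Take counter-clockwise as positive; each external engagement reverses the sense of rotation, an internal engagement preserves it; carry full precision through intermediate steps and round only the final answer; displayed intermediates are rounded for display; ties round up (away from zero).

class = single-mesh tooth geometry [involute pair 72T × 45T, m = 1.288]
base radii: r_b1 = 44.269386, r_b2 = 27.668366
tip radii: r_a1 = 48.030808, r_a2 = 30.866920
inv(α') = inv(17.304°) + 2·(+0.291+0.465)·tan α/(72+45) = 0.01355621  ⇒  α' = 19.39746°
a' = a·cos α / cos α' = 75.3480·cos 17.304°/cos 19.39746° = 76.266857
action lengths: √(r_a1²−r_b1²) = 18.632766, √(r_a2²−r_b2²) = 13.683138
base pitch p_b = π·m·cos α = 3.863233
CR = (18.632766 + 13.683138 − 76.266857·sin 19.39746°)/3.863233 = 1.808385
contact ratio ≈ 1.8084

1.8084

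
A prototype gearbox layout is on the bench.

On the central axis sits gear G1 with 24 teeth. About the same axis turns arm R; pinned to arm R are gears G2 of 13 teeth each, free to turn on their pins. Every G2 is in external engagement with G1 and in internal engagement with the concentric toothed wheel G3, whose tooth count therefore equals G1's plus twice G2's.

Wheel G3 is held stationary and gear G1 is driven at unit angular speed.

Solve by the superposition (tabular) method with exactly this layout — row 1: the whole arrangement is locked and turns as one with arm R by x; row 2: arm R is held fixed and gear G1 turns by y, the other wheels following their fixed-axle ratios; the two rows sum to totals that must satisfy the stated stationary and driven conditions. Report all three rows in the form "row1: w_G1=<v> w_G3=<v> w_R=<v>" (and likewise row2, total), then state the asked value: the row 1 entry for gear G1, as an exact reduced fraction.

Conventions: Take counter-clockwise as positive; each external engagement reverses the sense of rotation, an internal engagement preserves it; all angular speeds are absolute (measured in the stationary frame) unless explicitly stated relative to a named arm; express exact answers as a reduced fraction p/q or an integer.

row1: w_G1=12/37 w_G3=12/37 w_R=12/37
row2: w_G1=25/37 w_G3=-12/37 w_R=0
total: w_G1=1 w_G3=0 w_R=12/37
asked value: 12/37

planetary set (24T centre, 13T on arm, 50T internal) — Willis relation
superposition row 1 [locked train]: every member turns x
row 2 (arm held, sun turns y): ω_ring = −(24/50)·y, ω_arm = 0
boundary: total ω_ring = x − (24/50)·y = 0 and total ω_sun = x + y = 1  ⇒  y = 25/37, x = 12/37
row 2 ring = −(24/50)·25/37 = -12/37
totals (row 1 + row 2): sun 12/37 + 25/37 = 1, ring 12/37 + (-12/37) = 0, arm 12/37 + 0 = 12/37
asked cell (row1, sun) = 12/37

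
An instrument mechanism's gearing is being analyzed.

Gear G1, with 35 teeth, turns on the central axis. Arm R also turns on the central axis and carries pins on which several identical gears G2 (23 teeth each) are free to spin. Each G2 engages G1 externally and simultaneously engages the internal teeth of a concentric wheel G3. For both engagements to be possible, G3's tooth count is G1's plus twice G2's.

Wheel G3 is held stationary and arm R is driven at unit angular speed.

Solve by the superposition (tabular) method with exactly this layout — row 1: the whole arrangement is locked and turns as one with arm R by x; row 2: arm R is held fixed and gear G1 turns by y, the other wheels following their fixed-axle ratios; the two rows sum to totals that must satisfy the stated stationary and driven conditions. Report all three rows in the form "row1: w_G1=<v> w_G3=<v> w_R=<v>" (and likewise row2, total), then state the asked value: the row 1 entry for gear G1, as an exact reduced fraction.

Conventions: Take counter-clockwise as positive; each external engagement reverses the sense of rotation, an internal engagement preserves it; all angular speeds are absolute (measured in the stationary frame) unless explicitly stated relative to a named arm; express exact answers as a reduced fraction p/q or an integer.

recognized (axles ride arm R): planetary set, 35/23/81 teeth
superposition row 1 [locked train]: every member turns x
superposition row 2 [arm held]: sun y, ring −(35/81)·y, arm 0
boundary: total ω_ring = x − (35/81)·y = 0 and total ω_arm = x = 1  ⇒  y = 81/35, x = 1
row 2 ring = −(35/81)·81/35 = -1
totals (row 1 + row 2): sun 1 + 81/35 = 116/35, ring 1 + (-1) = 0, arm 1 + 0 = 1
asked cell (row1, sun) = 1

row1: w_G1=1 w_G3=1 w_R=1
row2: w_G1=81/35 w_G3=-1 w_R=0
total: w_G1=116/35 w_G3=0 w_R=1
asked value: 1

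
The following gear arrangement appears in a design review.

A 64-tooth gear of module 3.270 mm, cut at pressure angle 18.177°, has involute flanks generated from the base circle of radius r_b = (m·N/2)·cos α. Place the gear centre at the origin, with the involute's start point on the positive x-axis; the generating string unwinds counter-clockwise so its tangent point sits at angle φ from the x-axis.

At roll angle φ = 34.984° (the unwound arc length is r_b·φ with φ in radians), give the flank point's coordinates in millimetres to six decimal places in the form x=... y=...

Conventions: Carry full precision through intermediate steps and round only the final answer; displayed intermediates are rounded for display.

single-mesh involute tooth geometry (64T wheel at module 3.270)
pitch radius r_p = m·N/2 = 3.270·64/2 = 104.640000
base radius r_b = r_p·cos α = 104.640000·cos 18.177° = 99.418187
roll angle φ = 34.984° = 0.61058599 rad
x = r_b·(cos φ + φ·sin φ) = 116.258657
y = r_b·(sin φ − φ·cos φ) = 7.266190

x=116.258657 y=7.266190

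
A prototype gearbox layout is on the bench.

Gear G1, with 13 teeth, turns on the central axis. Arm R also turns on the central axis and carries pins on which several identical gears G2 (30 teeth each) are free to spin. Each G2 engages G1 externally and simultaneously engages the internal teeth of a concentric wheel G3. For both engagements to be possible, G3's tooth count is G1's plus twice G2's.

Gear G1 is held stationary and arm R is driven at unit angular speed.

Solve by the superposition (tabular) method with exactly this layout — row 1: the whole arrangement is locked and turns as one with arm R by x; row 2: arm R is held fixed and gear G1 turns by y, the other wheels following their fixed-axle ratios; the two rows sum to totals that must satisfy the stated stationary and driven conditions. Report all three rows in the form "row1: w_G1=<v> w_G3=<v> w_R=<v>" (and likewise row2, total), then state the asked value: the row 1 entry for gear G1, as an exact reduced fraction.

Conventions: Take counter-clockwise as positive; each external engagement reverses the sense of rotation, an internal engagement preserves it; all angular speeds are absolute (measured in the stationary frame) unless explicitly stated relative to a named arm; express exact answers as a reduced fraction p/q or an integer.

row1: w_G1=1 w_G3=1 w_R=1
row2: w_G1=-1 w_G3=13/73 w_R=0
total: w_G1=0 w_G3=86/73 w_R=1
asked value: 1

planetary set (13T centre, 30T on arm, 73T internal) — Willis relation
row 1: whole set turns with the arm by x
row 2 (arm held, sun turns y): ω_ring = −(13/73)·y, ω_arm = 0
boundary: total ω_sun = x + y = 0 and total ω_arm = x = 1  ⇒  y = -1, x = 1
row 2 ring = −(13/73)·(-1) = 13/73
totals (row 1 + row 2): sun 1 + (-1) = 0, ring 1 + 13/73 = 86/73, arm 1 + 0 = 1
asked cell (row1, sun) = 1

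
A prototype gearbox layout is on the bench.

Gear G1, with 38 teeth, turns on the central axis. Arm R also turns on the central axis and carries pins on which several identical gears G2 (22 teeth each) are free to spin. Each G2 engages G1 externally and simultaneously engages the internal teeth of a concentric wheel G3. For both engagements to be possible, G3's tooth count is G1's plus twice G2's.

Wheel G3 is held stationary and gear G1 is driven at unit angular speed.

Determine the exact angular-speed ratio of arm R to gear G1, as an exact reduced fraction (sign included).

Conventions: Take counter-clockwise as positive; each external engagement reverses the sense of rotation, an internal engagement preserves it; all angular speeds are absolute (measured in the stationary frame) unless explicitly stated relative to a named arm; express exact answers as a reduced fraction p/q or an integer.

planetary set (38T centre, 22T on arm, 82T internal) — Willis relation
ring teeth: 38 + 2·22 = 82
38(ω_sun−ω_arm) = −82(ω_ring−ω_arm),  ω_ring = 0, ω_sun = 1
38(1−ω_arm) = −82(0−ω_arm)  ⇒  120·ω_arm = 38  ⇒  ω_arm = 19/60
ω_out/ω_in = 19/60

19/60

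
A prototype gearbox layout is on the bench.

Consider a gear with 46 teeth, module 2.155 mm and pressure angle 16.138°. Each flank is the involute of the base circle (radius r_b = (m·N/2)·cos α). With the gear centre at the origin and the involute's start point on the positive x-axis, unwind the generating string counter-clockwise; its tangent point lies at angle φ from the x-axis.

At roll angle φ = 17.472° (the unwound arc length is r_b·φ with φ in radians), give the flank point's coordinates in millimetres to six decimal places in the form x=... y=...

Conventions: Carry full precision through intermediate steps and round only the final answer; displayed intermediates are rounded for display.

x=49.774427 y=0.445872

single-mesh involute tooth geometry (46T wheel at module 2.155)
pitch radius r_p = m·N/2 = 2.155·46/2 = 49.565000
base radius r_b = r_p·cos α = 49.565000·cos 16.138° = 47.611892
roll angle φ = 17.472° = 0.30494393 rad
x = r_b·(cos φ + φ·sin φ) = 49.774427
y = r_b·(sin φ − φ·cos φ) = 0.445872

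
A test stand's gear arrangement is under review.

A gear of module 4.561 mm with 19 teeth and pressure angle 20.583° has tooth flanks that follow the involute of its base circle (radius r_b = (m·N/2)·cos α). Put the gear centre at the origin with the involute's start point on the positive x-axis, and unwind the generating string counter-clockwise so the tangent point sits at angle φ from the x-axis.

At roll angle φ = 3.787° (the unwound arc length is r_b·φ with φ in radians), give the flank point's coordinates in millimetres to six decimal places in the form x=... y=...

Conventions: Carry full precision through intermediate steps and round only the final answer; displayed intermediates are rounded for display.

class = single-mesh tooth geometry [base-circle involute, m = 4.561, 19T]
pitch radius r_p = m·N/2 = 4.561·19/2 = 43.329500
base radius r_b = r_p·cos α = 43.329500·cos 20.583° = 40.563513
roll angle φ = 3.787° = 0.06609562 rad
x = r_b·(cos φ + φ·sin φ) = 40.652020
y = r_b·(sin φ − φ·cos φ) = 0.003902

x=40.652020 y=0.003902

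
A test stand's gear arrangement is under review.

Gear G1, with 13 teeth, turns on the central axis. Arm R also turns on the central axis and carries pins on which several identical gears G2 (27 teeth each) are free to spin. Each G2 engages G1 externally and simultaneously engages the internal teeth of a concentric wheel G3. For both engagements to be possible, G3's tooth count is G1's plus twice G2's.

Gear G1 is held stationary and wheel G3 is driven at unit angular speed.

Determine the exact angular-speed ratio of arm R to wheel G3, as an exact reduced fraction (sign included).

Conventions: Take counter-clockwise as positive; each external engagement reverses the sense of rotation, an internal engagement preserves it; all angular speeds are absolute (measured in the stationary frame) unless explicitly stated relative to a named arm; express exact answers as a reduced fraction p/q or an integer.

67/80

recognized (axles ride arm R): planetary set, 13/27/67 teeth
ring teeth: 13 + 2·27 = 67
13(ω_sun−ω_arm) = −67(ω_ring−ω_arm),  ω_sun = 0, ω_ring = 1
13(0−ω_arm) = −67(1−ω_arm)  ⇒  80·ω_arm = 67  ⇒  ω_arm = 67/80
ω_out/ω_in = 67/80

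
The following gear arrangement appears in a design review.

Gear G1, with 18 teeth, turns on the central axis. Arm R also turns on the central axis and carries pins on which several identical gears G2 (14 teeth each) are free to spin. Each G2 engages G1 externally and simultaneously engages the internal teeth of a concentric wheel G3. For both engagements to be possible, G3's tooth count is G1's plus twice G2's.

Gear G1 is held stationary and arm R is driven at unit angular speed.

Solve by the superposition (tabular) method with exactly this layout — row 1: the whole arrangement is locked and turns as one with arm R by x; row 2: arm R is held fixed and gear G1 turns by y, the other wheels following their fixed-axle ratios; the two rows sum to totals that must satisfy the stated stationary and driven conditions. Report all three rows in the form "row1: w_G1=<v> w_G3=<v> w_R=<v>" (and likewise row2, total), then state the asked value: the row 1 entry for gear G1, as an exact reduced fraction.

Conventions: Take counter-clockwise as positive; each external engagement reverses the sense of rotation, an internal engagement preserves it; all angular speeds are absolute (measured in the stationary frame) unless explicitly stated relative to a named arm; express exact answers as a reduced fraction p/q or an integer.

planetary set (18T centre, 14T on arm, 46T internal) — Willis relation
superposition row 1 [locked train]: every member turns x
row 2 — arm fixed, fixed-axis ratios: sun y, ring −(18/46)·y, arm 0
boundary: total ω_sun = x + y = 0 and total ω_arm = x = 1  ⇒  y = -1, x = 1
row 2 ring = −(18/46)·(-1) = 9/23
totals (row 1 + row 2): sun 1 + (-1) = 0, ring 1 + 9/23 = 32/23, arm 1 + 0 = 1
asked cell (row1, sun) = 1

row1: w_G1=1 w_G3=1 w_R=1
row2: w_G1=-1 w_G3=9/23 w_R=0
total: w_G1=0 w_G3=32/23 w_R=1
asked value: 1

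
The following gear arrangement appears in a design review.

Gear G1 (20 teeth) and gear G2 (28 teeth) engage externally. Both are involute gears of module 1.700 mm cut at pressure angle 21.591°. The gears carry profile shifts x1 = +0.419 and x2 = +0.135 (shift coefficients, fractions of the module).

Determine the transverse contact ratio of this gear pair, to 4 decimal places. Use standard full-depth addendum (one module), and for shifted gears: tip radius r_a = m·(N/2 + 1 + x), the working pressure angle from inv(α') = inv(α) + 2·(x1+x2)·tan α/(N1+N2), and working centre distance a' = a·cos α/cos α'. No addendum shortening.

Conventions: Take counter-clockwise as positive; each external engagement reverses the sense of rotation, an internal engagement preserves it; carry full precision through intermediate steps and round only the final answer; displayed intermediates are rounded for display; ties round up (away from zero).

single-mesh involute tooth geometry (20T engaging 28T at module 1.700)
base radii: r_b1 = 15.807183, r_b2 = 22.130056
tip radii: r_a1 = 19.412300, r_a2 = 25.729500
inv(α') = inv(21.591°) + 2·(+0.419+0.135)·tan α/(20+28) = 0.02804742  ⇒  α' = 24.47980°
a' = a·cos α / cos α' = 40.8000·cos 21.591°/cos 24.47980° = 41.684352
action lengths: √(r_a1²−r_b1²) = 11.268112, √(r_a2²−r_b2²) = 13.125082
base pitch p_b = π·m·cos α = 4.965973
CR = (11.268112 + 13.125082 − 41.684352·sin 24.47980°)/4.965973 = 1.433828
contact ratio ≈ 1.4338

1.4338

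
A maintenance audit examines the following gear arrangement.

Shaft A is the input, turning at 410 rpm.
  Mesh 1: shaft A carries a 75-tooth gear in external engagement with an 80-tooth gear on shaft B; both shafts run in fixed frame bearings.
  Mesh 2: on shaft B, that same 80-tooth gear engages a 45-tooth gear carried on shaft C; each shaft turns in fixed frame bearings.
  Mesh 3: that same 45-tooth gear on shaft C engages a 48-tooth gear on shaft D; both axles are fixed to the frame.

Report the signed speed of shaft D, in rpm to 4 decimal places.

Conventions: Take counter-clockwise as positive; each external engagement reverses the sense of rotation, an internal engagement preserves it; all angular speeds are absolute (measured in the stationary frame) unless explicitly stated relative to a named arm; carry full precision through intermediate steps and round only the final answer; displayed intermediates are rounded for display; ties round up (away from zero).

-640.6250 rpm

class = fixed-axis compound train [3 meshes; 3 ratios multiply, 3 sense flips]
mesh 1 [75T→80T]: ω = 410.0000×75/80 = 384.3750 rpm, sense flips to −
mesh 2 [80T→45T]: ω = 384.3750×80/45 = 683.3333 rpm, sense flips to +
mesh 3 [45T→48T]: ω = 683.3333×45/48 = 640.6250 rpm, sense flips to −
signed output speed = -640.6250 rpm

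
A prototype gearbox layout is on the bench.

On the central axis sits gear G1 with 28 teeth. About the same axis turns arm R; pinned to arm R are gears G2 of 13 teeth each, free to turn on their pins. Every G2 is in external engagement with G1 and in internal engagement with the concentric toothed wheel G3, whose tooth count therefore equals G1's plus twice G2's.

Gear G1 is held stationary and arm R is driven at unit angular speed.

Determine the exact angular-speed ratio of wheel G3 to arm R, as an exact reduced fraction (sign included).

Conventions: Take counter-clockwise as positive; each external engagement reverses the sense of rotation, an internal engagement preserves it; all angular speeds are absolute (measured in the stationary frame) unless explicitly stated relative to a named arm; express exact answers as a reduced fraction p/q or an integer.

41/27

class = planetary set [G3 = 28+2·13 = 54; Willis about the carrier]
ring teeth: 28 + 2·13 = 54
28(ω_sun−ω_arm) = −54(ω_ring−ω_arm),  ω_sun = 0, ω_arm = 1
ω_ring = 1 − (28/54)(0−1) = 41/27
ω_out/ω_in = 41/27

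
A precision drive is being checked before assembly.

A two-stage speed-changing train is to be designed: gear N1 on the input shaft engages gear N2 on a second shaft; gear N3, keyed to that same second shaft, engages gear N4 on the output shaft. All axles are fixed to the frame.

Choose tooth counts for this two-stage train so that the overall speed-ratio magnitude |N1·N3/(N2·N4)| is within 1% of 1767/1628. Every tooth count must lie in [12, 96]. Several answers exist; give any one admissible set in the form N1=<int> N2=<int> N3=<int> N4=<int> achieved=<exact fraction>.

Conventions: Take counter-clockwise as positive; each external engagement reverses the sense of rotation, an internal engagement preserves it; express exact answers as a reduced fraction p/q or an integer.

design class (target 1767/1628): fixed-axis compound train
target = 1767/1628 in lowest terms: an exact hit needs N1·N3 = k·1767 and N2·N4 = k·1628 for one integer k, every count in [12, 96]; additionally prefer no 1:1 stage (N1 ≠ N2, N3 ≠ N4)
k = 1: N1·N3 = 1767 = 19·93, N2·N4 = 1628 = 22·74
achieved = 19·93/(22·74) = 1767/1628; |achieved − target| = 0 ≤ 1767/162800 ✓

N1=19 N2=22 N3=93 N4=74 achieved=1767/1628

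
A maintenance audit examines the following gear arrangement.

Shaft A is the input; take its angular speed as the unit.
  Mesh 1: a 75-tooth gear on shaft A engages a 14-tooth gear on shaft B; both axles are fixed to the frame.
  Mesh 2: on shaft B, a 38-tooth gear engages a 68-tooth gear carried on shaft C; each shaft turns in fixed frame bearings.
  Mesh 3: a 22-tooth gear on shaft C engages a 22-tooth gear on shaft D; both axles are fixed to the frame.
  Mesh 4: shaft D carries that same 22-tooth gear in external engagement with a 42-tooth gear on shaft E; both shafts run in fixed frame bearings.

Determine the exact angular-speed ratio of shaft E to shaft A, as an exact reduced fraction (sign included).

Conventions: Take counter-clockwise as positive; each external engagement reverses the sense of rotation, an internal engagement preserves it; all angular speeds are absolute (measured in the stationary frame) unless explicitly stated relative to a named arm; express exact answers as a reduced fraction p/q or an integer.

5225/3332

class = fixed-axis compound train [4 meshes; 4 ratios multiply, 4 sense flips]
mesh 1 [75T→14T]: running ratio 75/14, sense −
mesh 2 [38T→68T]: running ratio 1425/476, sense +
mesh 3 [22T→22T]: running ratio 1425/476, sense −
mesh 4 [22T→42T]: running ratio 5225/3332, sense +
ω_out/ω_in = 5225/3332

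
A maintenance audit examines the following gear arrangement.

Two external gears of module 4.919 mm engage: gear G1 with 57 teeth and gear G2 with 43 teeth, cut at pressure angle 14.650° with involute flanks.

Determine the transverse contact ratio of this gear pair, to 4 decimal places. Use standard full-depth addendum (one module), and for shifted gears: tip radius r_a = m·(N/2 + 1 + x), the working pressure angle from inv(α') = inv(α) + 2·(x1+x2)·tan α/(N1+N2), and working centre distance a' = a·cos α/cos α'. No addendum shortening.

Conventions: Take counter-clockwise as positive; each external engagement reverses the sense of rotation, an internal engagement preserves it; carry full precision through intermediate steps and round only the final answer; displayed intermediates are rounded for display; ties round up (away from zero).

2.1114

single-mesh involute tooth geometry (57T engaging 43T at module 4.919)
base radii: r_b1 = 135.633710, r_b2 = 102.320167
tip radii: r_a1 = 145.110500, r_a2 = 110.677500
no profile shift: α' = α, a' = a
action lengths: √(r_a1²−r_b1²) = 51.580557, √(r_a2²−r_b2²) = 42.191141
base pitch p_b = π·m·cos α = 14.951083
CR = (51.580557 + 42.191141 − 245.950000·sin 14.65000°)/14.951083 = 2.111390
contact ratio ≈ 2.1114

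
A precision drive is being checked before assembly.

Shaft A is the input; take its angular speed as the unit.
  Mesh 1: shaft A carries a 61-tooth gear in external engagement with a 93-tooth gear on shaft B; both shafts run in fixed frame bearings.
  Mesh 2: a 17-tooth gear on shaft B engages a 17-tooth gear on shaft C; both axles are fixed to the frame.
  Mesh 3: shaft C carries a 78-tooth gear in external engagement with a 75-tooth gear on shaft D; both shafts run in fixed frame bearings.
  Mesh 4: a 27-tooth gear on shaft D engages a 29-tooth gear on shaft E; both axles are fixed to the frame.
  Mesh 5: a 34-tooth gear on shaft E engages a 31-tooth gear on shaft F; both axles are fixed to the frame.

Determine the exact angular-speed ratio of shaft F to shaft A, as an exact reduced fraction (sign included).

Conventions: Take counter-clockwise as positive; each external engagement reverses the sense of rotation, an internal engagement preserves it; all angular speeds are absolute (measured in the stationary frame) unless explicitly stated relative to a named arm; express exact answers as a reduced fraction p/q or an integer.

class = fixed-axis compound train [5 meshes; 5 ratios multiply, 5 sense flips]
mesh 1 [61T→93T]: running ratio 61/93, sense −
mesh 2 [17T→17T]: running ratio 61/93, sense +
mesh 3 [78T→75T]: running ratio 1586/2325, sense −
mesh 4 [27T→29T]: running ratio 14274/22475, sense +
mesh 5 [34T→31T]: running ratio 485316/696725, sense −
ω_out/ω_in = -485316/696725

-485316/696725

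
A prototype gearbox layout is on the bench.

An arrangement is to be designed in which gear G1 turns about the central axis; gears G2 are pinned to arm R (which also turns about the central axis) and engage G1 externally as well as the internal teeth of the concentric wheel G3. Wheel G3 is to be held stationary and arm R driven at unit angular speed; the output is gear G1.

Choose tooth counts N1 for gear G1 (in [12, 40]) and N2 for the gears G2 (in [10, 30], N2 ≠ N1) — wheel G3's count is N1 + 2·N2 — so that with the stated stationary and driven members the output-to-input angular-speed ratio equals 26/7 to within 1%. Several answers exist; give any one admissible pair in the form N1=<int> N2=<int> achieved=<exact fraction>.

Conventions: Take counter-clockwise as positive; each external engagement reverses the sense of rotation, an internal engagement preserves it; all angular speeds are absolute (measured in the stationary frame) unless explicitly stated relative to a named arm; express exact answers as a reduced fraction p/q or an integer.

N1=14 N2=12 achieved=26/7

class = planetary set [ratio 26/7 wanted; Willis about the carrier]
Willis with ω_ring = 0: ω_sun/ω_arm = (N1+N3)/N1; set equal to 26/7  ⇒  N3/N1 = 26/7 − 1 = 19/7
N3 = N1 + 2·N2  ⇒  N2/N1 = (N3/N1 − 1)/2 = (19/7 − 1)/2 = 6/7
smallest multiple with N1 ≥ 12 and N2 ≥ 10: k = 2  ⇒  N1 = 2·7 = 14, N2 = 2·6 = 12 (N1 ≤ 40, N2 ≤ 30, N2 ≠ N1 ✓), N3 = 14 + 2·12 = 38
check: (N1+N3)/N1 with N1 = 14, N3 = 38 gives 26/7; |achieved − target| = 0 ≤ 13/350 ✓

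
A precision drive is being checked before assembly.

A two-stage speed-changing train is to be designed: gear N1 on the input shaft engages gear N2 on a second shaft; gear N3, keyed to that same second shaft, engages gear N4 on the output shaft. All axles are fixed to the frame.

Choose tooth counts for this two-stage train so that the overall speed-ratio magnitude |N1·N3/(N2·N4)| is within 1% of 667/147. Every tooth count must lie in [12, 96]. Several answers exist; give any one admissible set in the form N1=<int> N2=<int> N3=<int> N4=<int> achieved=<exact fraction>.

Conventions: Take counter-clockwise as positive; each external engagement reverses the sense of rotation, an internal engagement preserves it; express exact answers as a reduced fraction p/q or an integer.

N1=23 N2=14 N3=58 N4=21 achieved=667/147

class = fixed-axis compound train [2-stage, 667/147 wanted]
target = 667/147 in lowest terms: an exact hit needs N1·N3 = k·667 and N2·N4 = k·147 for one integer k, every count in [12, 96]; additionally prefer no 1:1 stage (N1 ≠ N2, N3 ≠ N4)
k = 1: no 1:1-free in-range split of k·667 and k·147 into factor pairs; take k = 2
k = 2: N1·N3 = 1334 = 23·58, N2·N4 = 294 = 14·21
achieved = 23·58/(14·21) = 667/147; |achieved − target| = 0 ≤ 667/14700 ✓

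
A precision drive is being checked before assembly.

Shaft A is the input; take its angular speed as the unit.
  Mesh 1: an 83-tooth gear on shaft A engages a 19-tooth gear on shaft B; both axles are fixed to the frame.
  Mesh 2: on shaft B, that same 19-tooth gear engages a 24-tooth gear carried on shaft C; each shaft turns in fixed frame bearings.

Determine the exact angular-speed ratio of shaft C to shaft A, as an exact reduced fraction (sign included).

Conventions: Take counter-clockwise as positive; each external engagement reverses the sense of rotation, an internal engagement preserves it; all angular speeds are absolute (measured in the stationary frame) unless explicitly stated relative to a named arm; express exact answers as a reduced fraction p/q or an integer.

83/24

class = fixed-axis compound train [2 meshes; 2 ratios multiply, 2 sense flips]
mesh 1 [83T→19T]: running ratio 83/19, sense −
mesh 2 [19T→24T]: running ratio 83/24, sense +
ω_out/ω_in = 83/24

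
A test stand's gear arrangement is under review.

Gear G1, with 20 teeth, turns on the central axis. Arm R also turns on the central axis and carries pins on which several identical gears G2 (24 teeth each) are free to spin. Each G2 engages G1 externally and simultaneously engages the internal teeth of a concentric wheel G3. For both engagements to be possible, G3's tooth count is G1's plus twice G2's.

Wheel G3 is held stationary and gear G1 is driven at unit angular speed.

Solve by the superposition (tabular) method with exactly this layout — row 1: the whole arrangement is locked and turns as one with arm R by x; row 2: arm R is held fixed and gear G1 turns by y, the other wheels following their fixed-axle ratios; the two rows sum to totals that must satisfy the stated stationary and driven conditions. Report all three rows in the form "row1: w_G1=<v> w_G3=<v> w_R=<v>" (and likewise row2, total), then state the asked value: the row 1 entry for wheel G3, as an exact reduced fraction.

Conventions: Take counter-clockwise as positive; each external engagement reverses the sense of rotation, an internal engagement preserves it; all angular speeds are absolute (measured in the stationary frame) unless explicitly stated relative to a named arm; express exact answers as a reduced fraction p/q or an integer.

row1: w_G1=5/22 w_G3=5/22 w_R=5/22
row2: w_G1=17/22 w_G3=-5/22 w_R=0
total: w_G1=1 w_G3=0 w_R=5/22
asked value: 5/22

class = planetary set [G3 = 20+2·24 = 68; Willis about the carrier]
row 1 — lock + rotate with arm: ω_sun = ω_ring = ω_arm = x
row 2 (arm held, sun turns y): ω_ring = −(20/68)·y, ω_arm = 0
boundary: total ω_ring = x − (20/68)·y = 0 and total ω_sun = x + y = 1  ⇒  y = 17/22, x = 5/22
row 2 ring = −(20/68)·17/22 = -5/22
totals (row 1 + row 2): sun 5/22 + 17/22 = 1, ring 5/22 + (-5/22) = 0, arm 5/22 + 0 = 5/22
asked cell (row1, ring) = 5/22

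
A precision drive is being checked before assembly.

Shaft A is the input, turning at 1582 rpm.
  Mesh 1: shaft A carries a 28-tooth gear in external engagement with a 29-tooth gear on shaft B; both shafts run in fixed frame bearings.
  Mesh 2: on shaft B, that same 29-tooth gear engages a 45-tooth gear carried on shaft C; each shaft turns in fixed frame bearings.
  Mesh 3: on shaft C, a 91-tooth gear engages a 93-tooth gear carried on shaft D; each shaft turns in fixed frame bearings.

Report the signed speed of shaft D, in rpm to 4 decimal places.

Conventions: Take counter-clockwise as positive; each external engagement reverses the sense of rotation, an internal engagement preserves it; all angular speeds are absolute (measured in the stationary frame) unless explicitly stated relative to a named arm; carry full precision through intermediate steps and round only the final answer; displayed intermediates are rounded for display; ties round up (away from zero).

-963.1866 rpm

recognized (4 fixed axles, 3 meshes): fixed-axis compound train
mesh 1 [28T→29T]: ω = 1582.0000×28/29 = 1527.4483 rpm, sense flips to −
mesh 2 [29T→45T]: ω = 1527.4483×29/45 = 984.3556 rpm, sense flips to +
mesh 3 [91T→93T]: ω = 984.3556×91/93 = 963.1866 rpm, sense flips to −
signed output speed = -963.1866 rpm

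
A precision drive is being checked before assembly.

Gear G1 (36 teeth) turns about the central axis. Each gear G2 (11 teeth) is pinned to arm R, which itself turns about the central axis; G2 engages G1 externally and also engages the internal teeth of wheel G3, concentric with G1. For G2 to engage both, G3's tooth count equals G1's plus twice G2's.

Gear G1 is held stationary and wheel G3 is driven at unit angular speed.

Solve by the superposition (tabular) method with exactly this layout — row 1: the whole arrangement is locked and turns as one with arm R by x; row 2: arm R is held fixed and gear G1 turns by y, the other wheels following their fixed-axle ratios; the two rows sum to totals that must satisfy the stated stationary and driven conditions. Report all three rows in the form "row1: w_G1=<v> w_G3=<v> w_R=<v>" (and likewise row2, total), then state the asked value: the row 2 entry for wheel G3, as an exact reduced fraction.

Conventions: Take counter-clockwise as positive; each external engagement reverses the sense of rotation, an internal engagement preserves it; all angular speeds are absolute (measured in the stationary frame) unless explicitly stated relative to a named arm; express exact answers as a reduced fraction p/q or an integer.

class = planetary set [G3 = 36+2·11 = 58; Willis about the carrier]
superposition row 1 [locked train]: every member turns x
superposition row 2 [arm held]: sun y, ring −(36/58)·y, arm 0
boundary: total ω_sun = x + y = 0 and total ω_ring = x − (36/58)·y = 1  ⇒  y = -29/47, x = 29/47
row 2 ring = −(36/58)·(-29/47) = 18/47
totals (row 1 + row 2): sun 29/47 + (-29/47) = 0, ring 29/47 + 18/47 = 1, arm 29/47 + 0 = 29/47
asked cell (row2, ring) = 18/47

row1: w_G1=29/47 w_G3=29/47 w_R=29/47
row2: w_G1=-29/47 w_G3=18/47 w_R=0
total: w_G1=0 w_G3=1 w_R=29/47
asked value: 18/47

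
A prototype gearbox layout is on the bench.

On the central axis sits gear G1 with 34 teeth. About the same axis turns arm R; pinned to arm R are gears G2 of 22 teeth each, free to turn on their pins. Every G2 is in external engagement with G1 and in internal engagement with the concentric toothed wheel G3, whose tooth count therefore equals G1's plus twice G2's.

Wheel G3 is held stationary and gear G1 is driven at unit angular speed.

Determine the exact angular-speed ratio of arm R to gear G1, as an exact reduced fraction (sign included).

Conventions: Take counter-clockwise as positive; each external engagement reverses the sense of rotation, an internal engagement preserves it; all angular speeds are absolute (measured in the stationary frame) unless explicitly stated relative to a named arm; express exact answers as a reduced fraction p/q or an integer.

class = planetary set [G3 = 34+2·22 = 78; Willis about the carrier]
ring teeth: 34 + 2·22 = 78
34(ω_sun−ω_arm) = −78(ω_ring−ω_arm),  ω_ring = 0, ω_sun = 1
34(1−ω_arm) = −78(0−ω_arm)  ⇒  112·ω_arm = 34  ⇒  ω_arm = 17/56
ω_out/ω_in = 17/56

17/56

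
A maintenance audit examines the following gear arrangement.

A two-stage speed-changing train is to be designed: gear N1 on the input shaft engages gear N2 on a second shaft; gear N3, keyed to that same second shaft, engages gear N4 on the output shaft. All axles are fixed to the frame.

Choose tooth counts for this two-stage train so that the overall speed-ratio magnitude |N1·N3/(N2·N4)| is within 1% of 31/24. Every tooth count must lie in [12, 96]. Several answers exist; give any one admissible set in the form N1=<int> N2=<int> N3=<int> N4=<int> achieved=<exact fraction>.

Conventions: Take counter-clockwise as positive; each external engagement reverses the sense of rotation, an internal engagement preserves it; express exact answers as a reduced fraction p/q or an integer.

N1=12 N2=24 N3=31 N4=12 achieved=31/24

class = fixed-axis compound train [2-stage, 31/24 wanted]
target = 31/24 in lowest terms: an exact hit needs N1·N3 = k·31 and N2·N4 = k·24 for one integer k, every count in [12, 96]; additionally prefer no 1:1 stage (N1 ≠ N2, N3 ≠ N4)
k = 1…11: no 1:1-free in-range split of k·31 and k·24 into factor pairs; take k = 12
k = 12: N1·N3 = 372 = 12·31, N2·N4 = 288 = 24·12
achieved = 12·31/(24·12) = 31/24; |achieved − target| = 0 ≤ 31/2400 ✓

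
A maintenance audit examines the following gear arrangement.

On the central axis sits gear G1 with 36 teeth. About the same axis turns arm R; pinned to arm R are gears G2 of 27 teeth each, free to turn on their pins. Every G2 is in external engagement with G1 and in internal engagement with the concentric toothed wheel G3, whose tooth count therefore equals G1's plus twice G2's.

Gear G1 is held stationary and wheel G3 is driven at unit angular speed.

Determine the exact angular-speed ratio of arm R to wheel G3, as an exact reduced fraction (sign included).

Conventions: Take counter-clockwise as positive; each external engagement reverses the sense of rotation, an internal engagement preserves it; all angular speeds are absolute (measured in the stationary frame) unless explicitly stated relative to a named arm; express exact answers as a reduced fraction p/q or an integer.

recognized (axles ride arm R): planetary set, 36/27/90 teeth
ring teeth: 36 + 2·27 = 90
36(ω_sun−ω_arm) = −90(ω_ring−ω_arm),  ω_sun = 0, ω_ring = 1
36(0−ω_arm) = −90(1−ω_arm)  ⇒  126·ω_arm = 90  ⇒  ω_arm = 5/7
ω_out/ω_in = 5/7

5/7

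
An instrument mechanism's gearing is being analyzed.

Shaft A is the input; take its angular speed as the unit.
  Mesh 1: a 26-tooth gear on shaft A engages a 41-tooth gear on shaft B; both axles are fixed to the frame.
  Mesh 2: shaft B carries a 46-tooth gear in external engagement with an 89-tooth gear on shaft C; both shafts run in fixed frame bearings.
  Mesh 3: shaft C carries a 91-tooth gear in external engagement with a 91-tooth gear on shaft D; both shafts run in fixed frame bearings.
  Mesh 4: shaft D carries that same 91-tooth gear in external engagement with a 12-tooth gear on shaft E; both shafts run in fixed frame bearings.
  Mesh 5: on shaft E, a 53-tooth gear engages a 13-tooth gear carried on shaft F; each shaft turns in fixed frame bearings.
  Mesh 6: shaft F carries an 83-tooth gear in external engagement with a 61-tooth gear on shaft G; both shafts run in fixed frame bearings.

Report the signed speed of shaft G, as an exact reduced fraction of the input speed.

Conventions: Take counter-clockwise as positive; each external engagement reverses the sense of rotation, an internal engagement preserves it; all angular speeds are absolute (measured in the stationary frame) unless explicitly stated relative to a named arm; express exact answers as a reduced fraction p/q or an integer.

6-mesh fixed-axis compound train (all bearings frame-fixed)
mesh 1 [26T→41T]: |ω|/ω_in = 1×26/41 = 26/41, sense flips to −
mesh 2 [46T→89T]: |ω|/ω_in = (26/41)×46/89 = 1196/3649, sense flips to +
mesh 3 [91T→91T]: |ω|/ω_in = (1196/3649)×91/91 = 1196/3649, sense flips to −
mesh 4 [91T→12T]: |ω|/ω_in = (1196/3649)×91/12 = 27209/10947, sense flips to +
mesh 5 [53T→13T]: |ω|/ω_in = (27209/10947)×53/13 = 110929/10947, sense flips to −
mesh 6 [83T→61T]: |ω|/ω_in = (110929/10947)×83/61 = 9207107/667767, sense flips to +
signed output speed (× input speed) = 9207107/667767

9207107/667767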